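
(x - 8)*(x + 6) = x^2 - 2*x - 48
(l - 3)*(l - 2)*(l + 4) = l^3 - l^2 - 14*l + 24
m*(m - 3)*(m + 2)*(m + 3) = m^4 + 2*m^3 - 9*m^2 - 18*m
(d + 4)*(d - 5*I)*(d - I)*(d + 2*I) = d^4 + 4*d^3 - 4*I*d^3 + 7*d^2 - 16*I*d^2 + 28*d - 10*I*d - 40*I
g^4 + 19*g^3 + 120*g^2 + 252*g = g*(g + 6)^2*(g + 7)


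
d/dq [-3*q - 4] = -3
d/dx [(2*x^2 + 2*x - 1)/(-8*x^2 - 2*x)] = (6*x^2 - 8*x - 1)/(2*x^2*(16*x^2 + 8*x + 1))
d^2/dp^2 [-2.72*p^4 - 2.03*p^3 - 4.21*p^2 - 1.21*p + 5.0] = -32.64*p^2 - 12.18*p - 8.42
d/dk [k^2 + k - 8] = 2*k + 1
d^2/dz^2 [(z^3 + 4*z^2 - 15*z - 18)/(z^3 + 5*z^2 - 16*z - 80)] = 2*(-z^6 + 3*z^5 + 339*z^4 + 1881*z^3 + 954*z^2 + 1200*z + 32992)/(z^9 + 15*z^8 + 27*z^7 - 595*z^6 - 2832*z^5 + 5520*z^4 + 53504*z^3 + 34560*z^2 - 307200*z - 512000)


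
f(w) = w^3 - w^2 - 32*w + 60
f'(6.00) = 64.00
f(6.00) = 48.00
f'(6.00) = 64.00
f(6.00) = 48.00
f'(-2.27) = -12.00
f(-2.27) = 115.79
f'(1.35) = -29.23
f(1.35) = 17.44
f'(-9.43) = 253.63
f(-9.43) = -565.73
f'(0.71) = -31.91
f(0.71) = 37.13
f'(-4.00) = 24.00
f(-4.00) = 108.00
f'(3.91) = 6.04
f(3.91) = -20.63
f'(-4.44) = 36.02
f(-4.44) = 94.84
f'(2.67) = -15.95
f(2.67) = -13.53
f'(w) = 3*w^2 - 2*w - 32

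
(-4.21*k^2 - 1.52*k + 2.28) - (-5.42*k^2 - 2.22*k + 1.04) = 1.21*k^2 + 0.7*k + 1.24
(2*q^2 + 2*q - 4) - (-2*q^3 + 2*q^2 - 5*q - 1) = 2*q^3 + 7*q - 3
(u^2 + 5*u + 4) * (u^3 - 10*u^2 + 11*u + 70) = u^5 - 5*u^4 - 35*u^3 + 85*u^2 + 394*u + 280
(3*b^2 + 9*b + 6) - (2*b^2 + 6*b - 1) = b^2 + 3*b + 7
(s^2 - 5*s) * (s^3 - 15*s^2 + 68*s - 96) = s^5 - 20*s^4 + 143*s^3 - 436*s^2 + 480*s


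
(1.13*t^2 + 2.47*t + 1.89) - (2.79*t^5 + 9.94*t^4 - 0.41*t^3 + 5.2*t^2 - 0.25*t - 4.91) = -2.79*t^5 - 9.94*t^4 + 0.41*t^3 - 4.07*t^2 + 2.72*t + 6.8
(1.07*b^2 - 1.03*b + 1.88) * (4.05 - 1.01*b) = -1.0807*b^3 + 5.3738*b^2 - 6.0703*b + 7.614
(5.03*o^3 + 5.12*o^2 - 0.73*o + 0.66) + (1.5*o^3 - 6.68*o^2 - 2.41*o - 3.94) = 6.53*o^3 - 1.56*o^2 - 3.14*o - 3.28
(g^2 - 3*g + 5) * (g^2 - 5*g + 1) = g^4 - 8*g^3 + 21*g^2 - 28*g + 5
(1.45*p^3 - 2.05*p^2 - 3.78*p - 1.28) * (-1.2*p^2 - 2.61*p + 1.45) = -1.74*p^5 - 1.3245*p^4 + 11.989*p^3 + 8.4293*p^2 - 2.1402*p - 1.856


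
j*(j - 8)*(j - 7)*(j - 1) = j^4 - 16*j^3 + 71*j^2 - 56*j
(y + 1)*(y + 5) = y^2 + 6*y + 5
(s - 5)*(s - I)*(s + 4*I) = s^3 - 5*s^2 + 3*I*s^2 + 4*s - 15*I*s - 20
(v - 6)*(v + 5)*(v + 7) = v^3 + 6*v^2 - 37*v - 210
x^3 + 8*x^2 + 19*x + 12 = (x + 1)*(x + 3)*(x + 4)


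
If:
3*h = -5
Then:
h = -5/3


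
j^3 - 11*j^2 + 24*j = j*(j - 8)*(j - 3)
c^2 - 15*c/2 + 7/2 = (c - 7)*(c - 1/2)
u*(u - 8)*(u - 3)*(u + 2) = u^4 - 9*u^3 + 2*u^2 + 48*u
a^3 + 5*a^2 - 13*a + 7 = (a - 1)^2*(a + 7)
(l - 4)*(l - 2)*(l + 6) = l^3 - 28*l + 48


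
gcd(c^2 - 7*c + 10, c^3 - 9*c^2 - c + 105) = c - 5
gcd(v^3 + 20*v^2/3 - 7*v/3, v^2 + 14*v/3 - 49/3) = v + 7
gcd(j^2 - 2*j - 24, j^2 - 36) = j - 6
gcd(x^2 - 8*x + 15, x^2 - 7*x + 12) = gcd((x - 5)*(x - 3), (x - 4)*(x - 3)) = x - 3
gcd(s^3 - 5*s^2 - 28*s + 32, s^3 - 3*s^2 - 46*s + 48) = s^2 - 9*s + 8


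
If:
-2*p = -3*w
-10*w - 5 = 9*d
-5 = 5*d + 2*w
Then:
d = -5/4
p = 15/16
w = 5/8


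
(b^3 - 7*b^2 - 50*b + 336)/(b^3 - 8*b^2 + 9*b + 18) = (b^2 - b - 56)/(b^2 - 2*b - 3)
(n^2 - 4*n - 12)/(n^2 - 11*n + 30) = (n + 2)/(n - 5)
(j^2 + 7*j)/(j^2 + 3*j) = (j + 7)/(j + 3)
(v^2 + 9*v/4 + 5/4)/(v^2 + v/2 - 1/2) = (4*v + 5)/(2*(2*v - 1))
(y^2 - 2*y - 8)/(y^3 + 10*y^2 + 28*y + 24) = (y - 4)/(y^2 + 8*y + 12)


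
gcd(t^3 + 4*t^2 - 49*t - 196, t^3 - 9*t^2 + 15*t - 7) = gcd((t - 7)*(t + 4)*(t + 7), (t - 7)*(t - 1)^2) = t - 7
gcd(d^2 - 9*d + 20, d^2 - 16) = d - 4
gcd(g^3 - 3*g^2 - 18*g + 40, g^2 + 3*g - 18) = 1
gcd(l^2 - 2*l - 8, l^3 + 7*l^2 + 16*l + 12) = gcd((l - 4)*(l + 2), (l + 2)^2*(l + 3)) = l + 2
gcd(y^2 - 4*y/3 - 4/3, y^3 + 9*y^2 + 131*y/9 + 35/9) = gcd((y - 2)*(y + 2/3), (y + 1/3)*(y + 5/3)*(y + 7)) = 1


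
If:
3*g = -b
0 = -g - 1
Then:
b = 3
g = -1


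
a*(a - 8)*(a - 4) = a^3 - 12*a^2 + 32*a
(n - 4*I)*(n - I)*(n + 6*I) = n^3 + I*n^2 + 26*n - 24*I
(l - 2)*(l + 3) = l^2 + l - 6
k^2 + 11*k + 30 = (k + 5)*(k + 6)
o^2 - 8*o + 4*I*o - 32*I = (o - 8)*(o + 4*I)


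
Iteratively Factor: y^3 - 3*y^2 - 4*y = (y)*(y^2 - 3*y - 4) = y*(y - 4)*(y + 1)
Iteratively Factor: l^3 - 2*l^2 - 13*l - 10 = (l + 1)*(l^2 - 3*l - 10) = (l - 5)*(l + 1)*(l + 2)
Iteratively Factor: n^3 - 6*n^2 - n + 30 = (n - 5)*(n^2 - n - 6) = (n - 5)*(n + 2)*(n - 3)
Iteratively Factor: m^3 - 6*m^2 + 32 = (m + 2)*(m^2 - 8*m + 16) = (m - 4)*(m + 2)*(m - 4)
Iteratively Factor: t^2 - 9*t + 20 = (t - 4)*(t - 5)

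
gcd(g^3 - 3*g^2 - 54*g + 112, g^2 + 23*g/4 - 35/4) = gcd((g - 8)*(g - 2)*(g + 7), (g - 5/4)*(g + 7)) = g + 7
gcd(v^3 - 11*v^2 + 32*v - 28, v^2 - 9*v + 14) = v^2 - 9*v + 14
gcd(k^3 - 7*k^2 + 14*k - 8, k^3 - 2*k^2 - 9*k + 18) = k - 2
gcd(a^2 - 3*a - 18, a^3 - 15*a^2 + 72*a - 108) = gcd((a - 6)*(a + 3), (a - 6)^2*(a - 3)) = a - 6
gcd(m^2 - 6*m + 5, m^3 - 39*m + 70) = m - 5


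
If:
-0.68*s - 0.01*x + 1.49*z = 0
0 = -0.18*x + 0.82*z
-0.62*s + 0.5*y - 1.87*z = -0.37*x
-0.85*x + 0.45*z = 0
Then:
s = 0.00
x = 0.00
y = 0.00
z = 0.00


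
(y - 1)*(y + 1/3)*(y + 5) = y^3 + 13*y^2/3 - 11*y/3 - 5/3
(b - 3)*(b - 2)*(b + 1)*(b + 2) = b^4 - 2*b^3 - 7*b^2 + 8*b + 12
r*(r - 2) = r^2 - 2*r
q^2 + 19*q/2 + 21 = (q + 7/2)*(q + 6)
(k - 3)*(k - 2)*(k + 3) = k^3 - 2*k^2 - 9*k + 18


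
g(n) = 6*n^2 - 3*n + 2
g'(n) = 12*n - 3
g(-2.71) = 54.19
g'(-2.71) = -35.52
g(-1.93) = 30.14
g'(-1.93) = -26.16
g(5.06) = 140.44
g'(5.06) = 57.72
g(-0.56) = 5.56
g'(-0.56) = -9.72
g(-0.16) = 2.63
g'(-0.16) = -4.92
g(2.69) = 37.35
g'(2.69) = 29.28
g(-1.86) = 28.34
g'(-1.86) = -25.32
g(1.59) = 12.40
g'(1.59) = 16.08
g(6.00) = 200.00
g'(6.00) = 69.00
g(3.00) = 47.00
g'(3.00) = 33.00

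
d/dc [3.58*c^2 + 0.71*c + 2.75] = 7.16*c + 0.71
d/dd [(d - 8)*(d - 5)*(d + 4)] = 3*d^2 - 18*d - 12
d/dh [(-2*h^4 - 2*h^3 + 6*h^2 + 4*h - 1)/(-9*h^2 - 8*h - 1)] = 2*(18*h^5 + 33*h^4 + 20*h^3 - 3*h^2 - 15*h - 6)/(81*h^4 + 144*h^3 + 82*h^2 + 16*h + 1)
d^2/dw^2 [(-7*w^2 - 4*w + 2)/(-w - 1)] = 2/(w^3 + 3*w^2 + 3*w + 1)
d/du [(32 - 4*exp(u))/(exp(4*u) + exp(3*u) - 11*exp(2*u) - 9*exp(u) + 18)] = 4*((exp(u) - 8)*(4*exp(3*u) + 3*exp(2*u) - 22*exp(u) - 9) - exp(4*u) - exp(3*u) + 11*exp(2*u) + 9*exp(u) - 18)*exp(u)/(exp(4*u) + exp(3*u) - 11*exp(2*u) - 9*exp(u) + 18)^2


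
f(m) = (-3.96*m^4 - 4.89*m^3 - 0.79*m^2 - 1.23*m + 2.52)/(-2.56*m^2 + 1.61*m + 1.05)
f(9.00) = 154.41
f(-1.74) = 0.87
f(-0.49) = -9.28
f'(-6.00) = -15.76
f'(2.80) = 10.65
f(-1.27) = -0.49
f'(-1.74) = -3.30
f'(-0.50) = -82.84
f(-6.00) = 40.63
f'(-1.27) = -2.65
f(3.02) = 27.10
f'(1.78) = 3.70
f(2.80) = 24.66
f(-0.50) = -8.36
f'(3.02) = 11.51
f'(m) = (5.12*m - 1.61)*(-3.96*m^4 - 4.89*m^3 - 0.79*m^2 - 1.23*m + 2.52)/(-2.56*m^2 + 1.61*m + 1.05)^2 + (-15.84*m^3 - 14.67*m^2 - 1.58*m - 1.23)/(-2.56*m^2 + 1.61*m + 1.05)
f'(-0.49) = -102.10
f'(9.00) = 30.68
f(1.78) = 16.57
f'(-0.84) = -4.80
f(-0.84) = -1.86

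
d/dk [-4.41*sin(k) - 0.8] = -4.41*cos(k)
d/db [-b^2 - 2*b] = -2*b - 2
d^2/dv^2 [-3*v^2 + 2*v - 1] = -6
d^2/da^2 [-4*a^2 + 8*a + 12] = -8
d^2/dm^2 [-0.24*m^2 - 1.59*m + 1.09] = -0.480000000000000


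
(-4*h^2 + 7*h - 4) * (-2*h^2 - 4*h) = 8*h^4 + 2*h^3 - 20*h^2 + 16*h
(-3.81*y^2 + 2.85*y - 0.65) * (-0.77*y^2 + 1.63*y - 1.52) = 2.9337*y^4 - 8.4048*y^3 + 10.9372*y^2 - 5.3915*y + 0.988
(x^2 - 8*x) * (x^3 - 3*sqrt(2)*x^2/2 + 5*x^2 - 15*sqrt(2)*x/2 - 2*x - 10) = x^5 - 3*x^4 - 3*sqrt(2)*x^4/2 - 42*x^3 + 9*sqrt(2)*x^3/2 + 6*x^2 + 60*sqrt(2)*x^2 + 80*x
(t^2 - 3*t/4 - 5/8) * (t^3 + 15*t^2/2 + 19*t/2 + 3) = t^5 + 27*t^4/4 + 13*t^3/4 - 141*t^2/16 - 131*t/16 - 15/8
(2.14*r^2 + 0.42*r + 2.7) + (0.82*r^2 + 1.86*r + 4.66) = 2.96*r^2 + 2.28*r + 7.36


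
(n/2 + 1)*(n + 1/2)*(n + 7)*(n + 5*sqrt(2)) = n^4/2 + 5*sqrt(2)*n^3/2 + 19*n^3/4 + 37*n^2/4 + 95*sqrt(2)*n^2/4 + 7*n/2 + 185*sqrt(2)*n/4 + 35*sqrt(2)/2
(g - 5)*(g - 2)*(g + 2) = g^3 - 5*g^2 - 4*g + 20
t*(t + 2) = t^2 + 2*t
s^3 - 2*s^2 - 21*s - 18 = (s - 6)*(s + 1)*(s + 3)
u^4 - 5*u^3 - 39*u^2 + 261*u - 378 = (u - 6)*(u - 3)^2*(u + 7)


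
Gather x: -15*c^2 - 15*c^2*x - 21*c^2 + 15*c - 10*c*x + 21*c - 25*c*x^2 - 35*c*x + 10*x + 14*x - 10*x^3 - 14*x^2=-36*c^2 + 36*c - 10*x^3 + x^2*(-25*c - 14) + x*(-15*c^2 - 45*c + 24)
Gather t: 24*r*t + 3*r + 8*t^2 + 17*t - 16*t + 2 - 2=3*r + 8*t^2 + t*(24*r + 1)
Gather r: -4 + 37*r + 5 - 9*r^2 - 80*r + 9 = -9*r^2 - 43*r + 10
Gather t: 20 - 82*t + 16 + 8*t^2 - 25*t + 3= 8*t^2 - 107*t + 39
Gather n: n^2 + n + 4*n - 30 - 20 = n^2 + 5*n - 50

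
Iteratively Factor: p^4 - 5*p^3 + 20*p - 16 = (p - 4)*(p^3 - p^2 - 4*p + 4) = (p - 4)*(p + 2)*(p^2 - 3*p + 2) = (p - 4)*(p - 1)*(p + 2)*(p - 2)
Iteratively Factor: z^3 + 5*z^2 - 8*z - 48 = (z - 3)*(z^2 + 8*z + 16) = (z - 3)*(z + 4)*(z + 4)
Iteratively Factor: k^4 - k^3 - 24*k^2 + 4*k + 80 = (k - 5)*(k^3 + 4*k^2 - 4*k - 16) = (k - 5)*(k + 2)*(k^2 + 2*k - 8) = (k - 5)*(k - 2)*(k + 2)*(k + 4)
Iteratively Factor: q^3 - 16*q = (q)*(q^2 - 16) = q*(q + 4)*(q - 4)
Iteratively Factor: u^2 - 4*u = (u)*(u - 4)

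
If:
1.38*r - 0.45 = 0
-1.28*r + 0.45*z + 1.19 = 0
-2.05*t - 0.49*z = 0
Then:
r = 0.33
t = 0.41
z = -1.72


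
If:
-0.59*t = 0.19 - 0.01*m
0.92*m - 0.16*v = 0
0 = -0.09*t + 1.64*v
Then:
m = -0.00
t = -0.32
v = -0.02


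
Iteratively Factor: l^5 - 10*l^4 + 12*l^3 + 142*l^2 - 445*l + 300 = (l - 3)*(l^4 - 7*l^3 - 9*l^2 + 115*l - 100) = (l - 5)*(l - 3)*(l^3 - 2*l^2 - 19*l + 20) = (l - 5)*(l - 3)*(l + 4)*(l^2 - 6*l + 5) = (l - 5)^2*(l - 3)*(l + 4)*(l - 1)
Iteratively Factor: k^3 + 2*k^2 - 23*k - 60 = (k + 3)*(k^2 - k - 20) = (k - 5)*(k + 3)*(k + 4)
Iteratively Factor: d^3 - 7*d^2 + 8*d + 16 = (d - 4)*(d^2 - 3*d - 4) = (d - 4)^2*(d + 1)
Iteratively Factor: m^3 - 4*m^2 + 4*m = (m - 2)*(m^2 - 2*m) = m*(m - 2)*(m - 2)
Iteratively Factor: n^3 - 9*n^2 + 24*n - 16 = (n - 4)*(n^2 - 5*n + 4) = (n - 4)^2*(n - 1)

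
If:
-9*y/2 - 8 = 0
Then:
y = -16/9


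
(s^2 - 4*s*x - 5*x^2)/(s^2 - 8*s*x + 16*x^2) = (s^2 - 4*s*x - 5*x^2)/(s^2 - 8*s*x + 16*x^2)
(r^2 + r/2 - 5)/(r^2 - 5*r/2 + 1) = (2*r + 5)/(2*r - 1)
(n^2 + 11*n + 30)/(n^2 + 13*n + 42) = (n + 5)/(n + 7)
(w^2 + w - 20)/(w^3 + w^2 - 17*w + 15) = (w - 4)/(w^2 - 4*w + 3)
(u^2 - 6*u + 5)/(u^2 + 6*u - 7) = (u - 5)/(u + 7)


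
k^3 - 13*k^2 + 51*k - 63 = (k - 7)*(k - 3)^2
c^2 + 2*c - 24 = (c - 4)*(c + 6)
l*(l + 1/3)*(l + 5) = l^3 + 16*l^2/3 + 5*l/3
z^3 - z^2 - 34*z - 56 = (z - 7)*(z + 2)*(z + 4)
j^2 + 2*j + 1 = (j + 1)^2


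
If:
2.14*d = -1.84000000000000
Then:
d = -0.86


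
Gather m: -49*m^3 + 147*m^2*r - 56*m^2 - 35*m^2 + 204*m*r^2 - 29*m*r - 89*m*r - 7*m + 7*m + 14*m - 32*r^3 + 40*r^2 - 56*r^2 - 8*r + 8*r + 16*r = -49*m^3 + m^2*(147*r - 91) + m*(204*r^2 - 118*r + 14) - 32*r^3 - 16*r^2 + 16*r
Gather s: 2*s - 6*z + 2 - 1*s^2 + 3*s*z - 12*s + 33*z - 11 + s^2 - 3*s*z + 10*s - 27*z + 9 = 0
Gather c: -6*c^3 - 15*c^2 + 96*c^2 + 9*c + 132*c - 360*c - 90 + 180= -6*c^3 + 81*c^2 - 219*c + 90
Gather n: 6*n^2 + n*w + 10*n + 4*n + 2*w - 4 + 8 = 6*n^2 + n*(w + 14) + 2*w + 4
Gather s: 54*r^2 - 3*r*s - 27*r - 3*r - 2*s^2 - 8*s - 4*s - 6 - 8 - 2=54*r^2 - 30*r - 2*s^2 + s*(-3*r - 12) - 16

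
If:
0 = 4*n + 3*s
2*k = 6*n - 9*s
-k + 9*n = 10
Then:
No Solution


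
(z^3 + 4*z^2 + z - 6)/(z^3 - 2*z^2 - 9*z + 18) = (z^2 + z - 2)/(z^2 - 5*z + 6)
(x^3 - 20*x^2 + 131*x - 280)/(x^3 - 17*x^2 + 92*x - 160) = (x - 7)/(x - 4)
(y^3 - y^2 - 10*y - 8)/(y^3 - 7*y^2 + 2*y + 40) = (y + 1)/(y - 5)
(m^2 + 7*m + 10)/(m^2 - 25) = (m + 2)/(m - 5)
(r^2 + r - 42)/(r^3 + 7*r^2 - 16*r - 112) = (r - 6)/(r^2 - 16)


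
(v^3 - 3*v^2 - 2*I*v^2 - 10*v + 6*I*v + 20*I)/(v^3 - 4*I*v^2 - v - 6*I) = (v^2 - 3*v - 10)/(v^2 - 2*I*v + 3)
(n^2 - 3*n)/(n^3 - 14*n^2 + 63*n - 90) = n/(n^2 - 11*n + 30)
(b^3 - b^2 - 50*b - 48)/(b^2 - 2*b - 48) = b + 1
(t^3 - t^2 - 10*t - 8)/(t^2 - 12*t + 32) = (t^2 + 3*t + 2)/(t - 8)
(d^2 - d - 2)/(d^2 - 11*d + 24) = (d^2 - d - 2)/(d^2 - 11*d + 24)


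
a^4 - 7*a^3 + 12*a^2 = a^2*(a - 4)*(a - 3)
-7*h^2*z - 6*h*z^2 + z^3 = z*(-7*h + z)*(h + z)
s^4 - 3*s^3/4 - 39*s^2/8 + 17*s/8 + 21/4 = (s - 2)*(s - 3/2)*(s + 1)*(s + 7/4)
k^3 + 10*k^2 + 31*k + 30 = (k + 2)*(k + 3)*(k + 5)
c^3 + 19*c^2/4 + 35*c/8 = c*(c + 5/4)*(c + 7/2)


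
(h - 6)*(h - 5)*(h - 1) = h^3 - 12*h^2 + 41*h - 30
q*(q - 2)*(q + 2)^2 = q^4 + 2*q^3 - 4*q^2 - 8*q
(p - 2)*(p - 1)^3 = p^4 - 5*p^3 + 9*p^2 - 7*p + 2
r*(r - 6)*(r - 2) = r^3 - 8*r^2 + 12*r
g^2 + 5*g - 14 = (g - 2)*(g + 7)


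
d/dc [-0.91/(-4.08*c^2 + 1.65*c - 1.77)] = (1.5015 - 7.4256*c)/(4.08*c^2 - 1.65*c + 1.77)^2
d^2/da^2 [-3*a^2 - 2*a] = -6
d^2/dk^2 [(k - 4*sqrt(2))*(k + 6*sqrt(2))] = 2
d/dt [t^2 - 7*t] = 2*t - 7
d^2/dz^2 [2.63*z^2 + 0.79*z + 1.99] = 5.26000000000000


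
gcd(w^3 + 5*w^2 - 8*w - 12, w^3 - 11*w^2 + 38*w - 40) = w - 2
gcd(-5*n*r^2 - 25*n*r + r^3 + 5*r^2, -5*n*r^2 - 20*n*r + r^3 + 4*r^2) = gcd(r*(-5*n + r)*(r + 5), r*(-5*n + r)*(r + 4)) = -5*n*r + r^2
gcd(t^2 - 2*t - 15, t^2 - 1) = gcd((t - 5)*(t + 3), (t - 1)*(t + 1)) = 1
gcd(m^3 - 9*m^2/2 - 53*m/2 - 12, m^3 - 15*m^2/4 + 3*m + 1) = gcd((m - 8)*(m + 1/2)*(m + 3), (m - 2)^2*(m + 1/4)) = 1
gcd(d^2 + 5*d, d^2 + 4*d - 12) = 1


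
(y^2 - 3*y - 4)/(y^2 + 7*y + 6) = (y - 4)/(y + 6)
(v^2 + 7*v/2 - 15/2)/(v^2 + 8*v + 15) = (v - 3/2)/(v + 3)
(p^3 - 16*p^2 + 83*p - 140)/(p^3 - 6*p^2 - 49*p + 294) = (p^2 - 9*p + 20)/(p^2 + p - 42)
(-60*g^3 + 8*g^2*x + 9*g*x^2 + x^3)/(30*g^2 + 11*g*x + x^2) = -2*g + x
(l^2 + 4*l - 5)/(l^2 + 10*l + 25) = (l - 1)/(l + 5)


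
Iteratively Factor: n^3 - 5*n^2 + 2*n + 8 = (n + 1)*(n^2 - 6*n + 8) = (n - 2)*(n + 1)*(n - 4)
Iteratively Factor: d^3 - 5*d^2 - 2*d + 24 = (d - 3)*(d^2 - 2*d - 8) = (d - 3)*(d + 2)*(d - 4)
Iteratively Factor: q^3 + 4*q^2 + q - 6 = (q + 3)*(q^2 + q - 2) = (q + 2)*(q + 3)*(q - 1)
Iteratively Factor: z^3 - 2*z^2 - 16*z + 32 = (z - 4)*(z^2 + 2*z - 8) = (z - 4)*(z - 2)*(z + 4)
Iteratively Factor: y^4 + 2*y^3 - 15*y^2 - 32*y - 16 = (y + 4)*(y^3 - 2*y^2 - 7*y - 4) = (y - 4)*(y + 4)*(y^2 + 2*y + 1) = (y - 4)*(y + 1)*(y + 4)*(y + 1)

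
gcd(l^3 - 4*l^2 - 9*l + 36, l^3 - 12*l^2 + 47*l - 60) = l^2 - 7*l + 12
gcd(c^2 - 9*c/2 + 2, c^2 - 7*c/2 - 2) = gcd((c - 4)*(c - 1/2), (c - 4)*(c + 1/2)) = c - 4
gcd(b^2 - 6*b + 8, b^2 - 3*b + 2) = b - 2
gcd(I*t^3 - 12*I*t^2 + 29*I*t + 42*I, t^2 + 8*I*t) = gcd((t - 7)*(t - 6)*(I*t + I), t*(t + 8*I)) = 1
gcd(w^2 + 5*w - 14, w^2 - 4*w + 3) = 1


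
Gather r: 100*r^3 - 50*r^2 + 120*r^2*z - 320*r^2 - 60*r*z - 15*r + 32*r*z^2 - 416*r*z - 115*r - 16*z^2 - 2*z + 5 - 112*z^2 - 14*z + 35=100*r^3 + r^2*(120*z - 370) + r*(32*z^2 - 476*z - 130) - 128*z^2 - 16*z + 40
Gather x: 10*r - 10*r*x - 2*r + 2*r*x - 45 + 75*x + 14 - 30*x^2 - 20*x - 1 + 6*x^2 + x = 8*r - 24*x^2 + x*(56 - 8*r) - 32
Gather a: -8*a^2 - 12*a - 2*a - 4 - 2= -8*a^2 - 14*a - 6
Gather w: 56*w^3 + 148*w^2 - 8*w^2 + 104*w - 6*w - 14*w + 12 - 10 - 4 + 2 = 56*w^3 + 140*w^2 + 84*w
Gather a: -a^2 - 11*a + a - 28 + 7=-a^2 - 10*a - 21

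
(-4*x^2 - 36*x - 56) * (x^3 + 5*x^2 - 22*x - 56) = -4*x^5 - 56*x^4 - 148*x^3 + 736*x^2 + 3248*x + 3136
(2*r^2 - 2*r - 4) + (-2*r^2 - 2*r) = -4*r - 4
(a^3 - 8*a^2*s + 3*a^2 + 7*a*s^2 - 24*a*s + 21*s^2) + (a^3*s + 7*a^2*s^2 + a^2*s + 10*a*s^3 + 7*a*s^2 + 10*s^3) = a^3*s + a^3 + 7*a^2*s^2 - 7*a^2*s + 3*a^2 + 10*a*s^3 + 14*a*s^2 - 24*a*s + 10*s^3 + 21*s^2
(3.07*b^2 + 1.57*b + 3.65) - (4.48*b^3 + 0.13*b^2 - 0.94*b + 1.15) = -4.48*b^3 + 2.94*b^2 + 2.51*b + 2.5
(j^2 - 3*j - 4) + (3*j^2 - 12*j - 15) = 4*j^2 - 15*j - 19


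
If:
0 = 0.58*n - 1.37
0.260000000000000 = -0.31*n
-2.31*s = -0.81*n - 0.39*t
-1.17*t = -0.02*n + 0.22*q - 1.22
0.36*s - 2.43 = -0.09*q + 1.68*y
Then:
No Solution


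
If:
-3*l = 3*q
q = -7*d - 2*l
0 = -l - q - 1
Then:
No Solution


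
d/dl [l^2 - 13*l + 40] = 2*l - 13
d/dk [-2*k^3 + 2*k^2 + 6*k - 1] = -6*k^2 + 4*k + 6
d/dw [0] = 0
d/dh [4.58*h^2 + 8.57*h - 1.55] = 9.16*h + 8.57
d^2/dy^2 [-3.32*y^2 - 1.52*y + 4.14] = -6.64000000000000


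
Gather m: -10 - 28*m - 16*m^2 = -16*m^2 - 28*m - 10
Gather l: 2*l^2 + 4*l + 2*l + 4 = 2*l^2 + 6*l + 4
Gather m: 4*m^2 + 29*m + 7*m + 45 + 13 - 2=4*m^2 + 36*m + 56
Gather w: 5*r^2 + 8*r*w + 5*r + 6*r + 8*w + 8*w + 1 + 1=5*r^2 + 11*r + w*(8*r + 16) + 2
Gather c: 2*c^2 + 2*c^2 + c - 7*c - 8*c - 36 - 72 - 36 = 4*c^2 - 14*c - 144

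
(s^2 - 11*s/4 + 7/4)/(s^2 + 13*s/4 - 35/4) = (s - 1)/(s + 5)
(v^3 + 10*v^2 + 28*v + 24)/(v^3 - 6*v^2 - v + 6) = (v^3 + 10*v^2 + 28*v + 24)/(v^3 - 6*v^2 - v + 6)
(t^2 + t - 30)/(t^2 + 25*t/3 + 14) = 3*(t - 5)/(3*t + 7)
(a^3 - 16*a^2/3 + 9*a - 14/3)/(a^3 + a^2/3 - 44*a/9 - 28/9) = 3*(a^2 - 3*a + 2)/(3*a^2 + 8*a + 4)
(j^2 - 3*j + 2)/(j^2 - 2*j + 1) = (j - 2)/(j - 1)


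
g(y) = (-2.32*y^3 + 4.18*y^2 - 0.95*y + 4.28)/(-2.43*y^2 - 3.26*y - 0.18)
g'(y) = (4.86*y + 3.26)*(-2.32*y^3 + 4.18*y^2 - 0.95*y + 4.28)/(-2.43*y^2 - 3.26*y - 0.18)^2 + (-6.96*y^2 + 8.36*y - 0.95)/(-2.43*y^2 - 3.26*y - 0.18)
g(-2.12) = -11.26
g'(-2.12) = -7.01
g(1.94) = -0.08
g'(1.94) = 0.76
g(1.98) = -0.05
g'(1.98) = 0.76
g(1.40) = -0.50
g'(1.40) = 0.84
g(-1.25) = 168.46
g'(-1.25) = -5059.73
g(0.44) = -2.15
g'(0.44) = 4.89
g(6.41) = 3.65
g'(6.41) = 0.89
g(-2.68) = -9.16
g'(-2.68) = -1.81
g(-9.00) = -12.18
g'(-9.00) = 0.88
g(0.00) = -23.78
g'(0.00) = 435.92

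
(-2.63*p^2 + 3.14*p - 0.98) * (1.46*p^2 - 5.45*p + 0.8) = -3.8398*p^4 + 18.9179*p^3 - 20.6478*p^2 + 7.853*p - 0.784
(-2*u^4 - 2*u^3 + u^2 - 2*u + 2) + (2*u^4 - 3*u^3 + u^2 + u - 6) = -5*u^3 + 2*u^2 - u - 4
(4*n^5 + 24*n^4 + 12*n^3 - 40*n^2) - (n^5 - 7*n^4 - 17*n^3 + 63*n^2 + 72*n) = 3*n^5 + 31*n^4 + 29*n^3 - 103*n^2 - 72*n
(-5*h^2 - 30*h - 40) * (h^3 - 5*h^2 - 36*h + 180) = -5*h^5 - 5*h^4 + 290*h^3 + 380*h^2 - 3960*h - 7200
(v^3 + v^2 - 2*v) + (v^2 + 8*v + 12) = v^3 + 2*v^2 + 6*v + 12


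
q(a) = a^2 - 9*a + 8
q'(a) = 2*a - 9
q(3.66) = -11.54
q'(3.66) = -1.68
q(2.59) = -8.60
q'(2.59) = -3.82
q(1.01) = -0.07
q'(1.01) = -6.98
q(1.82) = -5.07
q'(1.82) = -5.36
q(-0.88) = 16.69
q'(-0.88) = -10.76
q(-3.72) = 55.32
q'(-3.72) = -16.44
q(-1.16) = 19.79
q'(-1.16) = -11.32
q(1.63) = -4.01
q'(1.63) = -5.74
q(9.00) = 8.00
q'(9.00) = 9.00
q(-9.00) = 170.00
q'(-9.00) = -27.00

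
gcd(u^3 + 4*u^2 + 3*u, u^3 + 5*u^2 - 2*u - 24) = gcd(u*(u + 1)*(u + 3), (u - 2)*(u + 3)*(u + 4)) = u + 3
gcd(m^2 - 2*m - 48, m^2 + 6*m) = m + 6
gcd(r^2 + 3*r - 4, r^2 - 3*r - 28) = r + 4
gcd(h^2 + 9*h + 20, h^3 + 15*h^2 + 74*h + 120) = h^2 + 9*h + 20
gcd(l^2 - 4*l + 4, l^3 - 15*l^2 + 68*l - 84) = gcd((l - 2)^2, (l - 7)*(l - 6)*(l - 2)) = l - 2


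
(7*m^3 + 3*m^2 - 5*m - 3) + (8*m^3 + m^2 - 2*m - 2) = 15*m^3 + 4*m^2 - 7*m - 5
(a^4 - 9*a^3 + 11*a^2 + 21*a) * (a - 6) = a^5 - 15*a^4 + 65*a^3 - 45*a^2 - 126*a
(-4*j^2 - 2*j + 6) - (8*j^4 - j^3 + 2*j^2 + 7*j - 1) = -8*j^4 + j^3 - 6*j^2 - 9*j + 7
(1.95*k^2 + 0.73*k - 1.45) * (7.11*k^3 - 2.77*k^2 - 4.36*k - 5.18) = 13.8645*k^5 - 0.2112*k^4 - 20.8336*k^3 - 9.2673*k^2 + 2.5406*k + 7.511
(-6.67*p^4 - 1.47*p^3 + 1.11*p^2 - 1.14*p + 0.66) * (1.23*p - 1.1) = -8.2041*p^5 + 5.5289*p^4 + 2.9823*p^3 - 2.6232*p^2 + 2.0658*p - 0.726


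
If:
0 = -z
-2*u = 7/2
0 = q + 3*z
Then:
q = 0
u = -7/4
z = 0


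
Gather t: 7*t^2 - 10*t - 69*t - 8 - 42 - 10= 7*t^2 - 79*t - 60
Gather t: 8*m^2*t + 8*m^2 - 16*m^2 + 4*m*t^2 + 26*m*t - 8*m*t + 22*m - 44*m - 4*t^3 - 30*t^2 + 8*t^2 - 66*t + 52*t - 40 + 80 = -8*m^2 - 22*m - 4*t^3 + t^2*(4*m - 22) + t*(8*m^2 + 18*m - 14) + 40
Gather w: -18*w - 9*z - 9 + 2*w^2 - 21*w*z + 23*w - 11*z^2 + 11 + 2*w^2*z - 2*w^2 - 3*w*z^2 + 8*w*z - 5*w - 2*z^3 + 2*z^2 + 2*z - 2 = 2*w^2*z + w*(-3*z^2 - 13*z) - 2*z^3 - 9*z^2 - 7*z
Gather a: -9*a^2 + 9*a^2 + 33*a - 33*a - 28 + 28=0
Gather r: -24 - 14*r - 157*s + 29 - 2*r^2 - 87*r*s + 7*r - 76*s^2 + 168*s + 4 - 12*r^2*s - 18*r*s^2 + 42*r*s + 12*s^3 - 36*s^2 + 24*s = r^2*(-12*s - 2) + r*(-18*s^2 - 45*s - 7) + 12*s^3 - 112*s^2 + 35*s + 9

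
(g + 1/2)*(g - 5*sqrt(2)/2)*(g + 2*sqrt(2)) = g^3 - sqrt(2)*g^2/2 + g^2/2 - 10*g - sqrt(2)*g/4 - 5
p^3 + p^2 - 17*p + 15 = (p - 3)*(p - 1)*(p + 5)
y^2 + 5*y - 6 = (y - 1)*(y + 6)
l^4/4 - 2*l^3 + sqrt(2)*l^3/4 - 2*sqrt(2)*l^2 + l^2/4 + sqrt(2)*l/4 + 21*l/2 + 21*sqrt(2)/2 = (l/2 + 1)*(l/2 + sqrt(2)/2)*(l - 7)*(l - 3)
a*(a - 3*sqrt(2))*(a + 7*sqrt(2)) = a^3 + 4*sqrt(2)*a^2 - 42*a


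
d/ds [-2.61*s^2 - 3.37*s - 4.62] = -5.22*s - 3.37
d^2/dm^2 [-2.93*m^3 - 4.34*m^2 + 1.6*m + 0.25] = -17.58*m - 8.68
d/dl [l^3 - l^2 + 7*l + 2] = 3*l^2 - 2*l + 7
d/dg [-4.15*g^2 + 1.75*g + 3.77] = 1.75 - 8.3*g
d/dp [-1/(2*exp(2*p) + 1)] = 4*exp(2*p)/(2*exp(2*p) + 1)^2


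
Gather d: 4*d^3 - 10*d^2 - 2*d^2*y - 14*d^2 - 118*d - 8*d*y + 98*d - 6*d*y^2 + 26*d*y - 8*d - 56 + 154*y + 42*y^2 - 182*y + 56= 4*d^3 + d^2*(-2*y - 24) + d*(-6*y^2 + 18*y - 28) + 42*y^2 - 28*y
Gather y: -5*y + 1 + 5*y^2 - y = 5*y^2 - 6*y + 1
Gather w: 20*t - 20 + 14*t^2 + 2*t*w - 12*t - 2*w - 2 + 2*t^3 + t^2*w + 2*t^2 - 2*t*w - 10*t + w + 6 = 2*t^3 + 16*t^2 - 2*t + w*(t^2 - 1) - 16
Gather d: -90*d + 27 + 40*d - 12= 15 - 50*d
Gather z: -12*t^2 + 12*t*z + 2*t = -12*t^2 + 12*t*z + 2*t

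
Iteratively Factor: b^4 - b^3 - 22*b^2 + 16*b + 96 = (b - 3)*(b^3 + 2*b^2 - 16*b - 32) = (b - 3)*(b + 2)*(b^2 - 16) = (b - 4)*(b - 3)*(b + 2)*(b + 4)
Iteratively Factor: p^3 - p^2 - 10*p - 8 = (p - 4)*(p^2 + 3*p + 2) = (p - 4)*(p + 2)*(p + 1)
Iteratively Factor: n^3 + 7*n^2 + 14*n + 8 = (n + 4)*(n^2 + 3*n + 2) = (n + 1)*(n + 4)*(n + 2)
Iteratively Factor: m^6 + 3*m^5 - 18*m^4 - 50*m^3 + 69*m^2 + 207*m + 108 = (m - 3)*(m^5 + 6*m^4 - 50*m^2 - 81*m - 36) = (m - 3)*(m + 1)*(m^4 + 5*m^3 - 5*m^2 - 45*m - 36) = (m - 3)*(m + 1)^2*(m^3 + 4*m^2 - 9*m - 36) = (m - 3)*(m + 1)^2*(m + 4)*(m^2 - 9) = (m - 3)^2*(m + 1)^2*(m + 4)*(m + 3)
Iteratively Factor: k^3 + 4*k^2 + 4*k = (k + 2)*(k^2 + 2*k) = (k + 2)^2*(k)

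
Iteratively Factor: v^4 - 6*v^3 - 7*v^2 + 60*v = (v - 4)*(v^3 - 2*v^2 - 15*v) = (v - 5)*(v - 4)*(v^2 + 3*v) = v*(v - 5)*(v - 4)*(v + 3)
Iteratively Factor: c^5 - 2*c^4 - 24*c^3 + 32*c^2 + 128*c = (c)*(c^4 - 2*c^3 - 24*c^2 + 32*c + 128) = c*(c + 4)*(c^3 - 6*c^2 + 32) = c*(c - 4)*(c + 4)*(c^2 - 2*c - 8) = c*(c - 4)*(c + 2)*(c + 4)*(c - 4)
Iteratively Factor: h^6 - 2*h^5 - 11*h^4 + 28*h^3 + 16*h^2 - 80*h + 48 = (h - 2)*(h^5 - 11*h^3 + 6*h^2 + 28*h - 24) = (h - 2)^2*(h^4 + 2*h^3 - 7*h^2 - 8*h + 12) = (h - 2)^3*(h^3 + 4*h^2 + h - 6) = (h - 2)^3*(h + 3)*(h^2 + h - 2) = (h - 2)^3*(h + 2)*(h + 3)*(h - 1)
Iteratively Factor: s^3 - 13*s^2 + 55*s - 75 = (s - 5)*(s^2 - 8*s + 15) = (s - 5)^2*(s - 3)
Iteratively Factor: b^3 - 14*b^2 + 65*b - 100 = (b - 4)*(b^2 - 10*b + 25) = (b - 5)*(b - 4)*(b - 5)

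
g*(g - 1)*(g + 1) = g^3 - g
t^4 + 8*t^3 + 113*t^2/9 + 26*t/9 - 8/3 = (t - 1/3)*(t + 1)*(t + 4/3)*(t + 6)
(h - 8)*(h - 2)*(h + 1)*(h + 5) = h^4 - 4*h^3 - 39*h^2 + 46*h + 80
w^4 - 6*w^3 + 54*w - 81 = (w - 3)^3*(w + 3)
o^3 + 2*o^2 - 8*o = o*(o - 2)*(o + 4)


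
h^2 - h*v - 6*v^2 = (h - 3*v)*(h + 2*v)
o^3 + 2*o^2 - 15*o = o*(o - 3)*(o + 5)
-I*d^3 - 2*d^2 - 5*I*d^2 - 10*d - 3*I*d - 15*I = (d + 5)*(d - 3*I)*(-I*d + 1)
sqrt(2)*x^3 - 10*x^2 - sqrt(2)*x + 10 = (x - 1)*(x - 5*sqrt(2))*(sqrt(2)*x + sqrt(2))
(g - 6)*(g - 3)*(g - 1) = g^3 - 10*g^2 + 27*g - 18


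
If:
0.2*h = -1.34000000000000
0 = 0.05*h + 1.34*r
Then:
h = -6.70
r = 0.25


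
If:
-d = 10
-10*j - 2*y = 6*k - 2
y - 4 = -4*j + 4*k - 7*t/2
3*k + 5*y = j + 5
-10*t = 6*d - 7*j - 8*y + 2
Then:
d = -10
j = -1206/1249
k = 2613/1249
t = 5952/1249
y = -560/1249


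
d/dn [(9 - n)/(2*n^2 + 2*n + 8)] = (-n^2 - n + (n - 9)*(2*n + 1) - 4)/(2*(n^2 + n + 4)^2)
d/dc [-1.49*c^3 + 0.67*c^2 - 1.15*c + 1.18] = -4.47*c^2 + 1.34*c - 1.15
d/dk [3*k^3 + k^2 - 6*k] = 9*k^2 + 2*k - 6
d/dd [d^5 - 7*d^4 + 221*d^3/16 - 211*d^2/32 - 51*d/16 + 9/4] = 5*d^4 - 28*d^3 + 663*d^2/16 - 211*d/16 - 51/16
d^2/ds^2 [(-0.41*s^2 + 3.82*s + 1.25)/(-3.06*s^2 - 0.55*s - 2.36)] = (-72.917964*s^3 - 87.992136*s^2 + 152.896572*s + 31.781542)/(28.652616*s^6 + 15.44994*s^5 + 69.071238*s^4 + 23.997655*s^3 + 53.270628*s^2 + 9.18984*s + 13.144256)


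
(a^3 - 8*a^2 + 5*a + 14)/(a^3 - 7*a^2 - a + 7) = (a - 2)/(a - 1)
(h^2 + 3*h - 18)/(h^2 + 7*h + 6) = (h - 3)/(h + 1)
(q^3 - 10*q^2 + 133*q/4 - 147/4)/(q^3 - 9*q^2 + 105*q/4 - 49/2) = (q - 3)/(q - 2)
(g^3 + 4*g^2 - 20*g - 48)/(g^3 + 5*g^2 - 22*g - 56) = (g + 6)/(g + 7)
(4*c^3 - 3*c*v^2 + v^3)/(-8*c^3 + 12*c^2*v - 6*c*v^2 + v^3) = (c + v)/(-2*c + v)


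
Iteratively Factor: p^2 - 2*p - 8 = (p + 2)*(p - 4)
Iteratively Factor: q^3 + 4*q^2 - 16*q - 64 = (q + 4)*(q^2 - 16) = (q + 4)^2*(q - 4)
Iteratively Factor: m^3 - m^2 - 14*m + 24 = (m - 3)*(m^2 + 2*m - 8) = (m - 3)*(m + 4)*(m - 2)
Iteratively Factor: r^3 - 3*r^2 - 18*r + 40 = (r - 5)*(r^2 + 2*r - 8) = (r - 5)*(r - 2)*(r + 4)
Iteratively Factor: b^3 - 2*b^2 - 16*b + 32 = (b - 2)*(b^2 - 16) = (b - 2)*(b + 4)*(b - 4)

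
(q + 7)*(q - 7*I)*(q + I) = q^3 + 7*q^2 - 6*I*q^2 + 7*q - 42*I*q + 49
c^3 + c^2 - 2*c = c*(c - 1)*(c + 2)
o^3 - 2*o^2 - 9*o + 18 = (o - 3)*(o - 2)*(o + 3)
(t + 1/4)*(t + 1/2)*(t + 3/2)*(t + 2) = t^4 + 17*t^3/4 + 23*t^2/4 + 43*t/16 + 3/8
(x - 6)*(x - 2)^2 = x^3 - 10*x^2 + 28*x - 24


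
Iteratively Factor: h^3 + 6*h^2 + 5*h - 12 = (h + 3)*(h^2 + 3*h - 4) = (h + 3)*(h + 4)*(h - 1)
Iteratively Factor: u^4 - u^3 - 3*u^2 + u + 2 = (u - 1)*(u^3 - 3*u - 2) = (u - 1)*(u + 1)*(u^2 - u - 2) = (u - 2)*(u - 1)*(u + 1)*(u + 1)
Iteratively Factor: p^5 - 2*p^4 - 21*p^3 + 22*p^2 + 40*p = (p + 4)*(p^4 - 6*p^3 + 3*p^2 + 10*p) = (p + 1)*(p + 4)*(p^3 - 7*p^2 + 10*p) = (p - 5)*(p + 1)*(p + 4)*(p^2 - 2*p) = p*(p - 5)*(p + 1)*(p + 4)*(p - 2)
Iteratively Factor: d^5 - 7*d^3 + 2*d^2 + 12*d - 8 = (d + 2)*(d^4 - 2*d^3 - 3*d^2 + 8*d - 4) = (d - 1)*(d + 2)*(d^3 - d^2 - 4*d + 4) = (d - 2)*(d - 1)*(d + 2)*(d^2 + d - 2) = (d - 2)*(d - 1)*(d + 2)^2*(d - 1)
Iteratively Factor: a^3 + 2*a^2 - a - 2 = (a + 1)*(a^2 + a - 2) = (a + 1)*(a + 2)*(a - 1)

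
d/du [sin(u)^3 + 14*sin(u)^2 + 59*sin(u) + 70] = (3*sin(u)^2 + 28*sin(u) + 59)*cos(u)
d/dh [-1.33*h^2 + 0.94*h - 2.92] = 0.94 - 2.66*h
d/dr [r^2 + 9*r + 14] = 2*r + 9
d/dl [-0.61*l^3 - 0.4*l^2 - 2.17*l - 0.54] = -1.83*l^2 - 0.8*l - 2.17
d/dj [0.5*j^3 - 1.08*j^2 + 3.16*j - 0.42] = 1.5*j^2 - 2.16*j + 3.16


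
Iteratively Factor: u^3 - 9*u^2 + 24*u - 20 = (u - 5)*(u^2 - 4*u + 4) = (u - 5)*(u - 2)*(u - 2)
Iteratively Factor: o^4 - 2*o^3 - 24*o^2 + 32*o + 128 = (o - 4)*(o^3 + 2*o^2 - 16*o - 32) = (o - 4)^2*(o^2 + 6*o + 8) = (o - 4)^2*(o + 2)*(o + 4)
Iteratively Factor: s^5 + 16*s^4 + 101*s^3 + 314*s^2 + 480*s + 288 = (s + 3)*(s^4 + 13*s^3 + 62*s^2 + 128*s + 96) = (s + 3)*(s + 4)*(s^3 + 9*s^2 + 26*s + 24) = (s + 3)^2*(s + 4)*(s^2 + 6*s + 8) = (s + 3)^2*(s + 4)^2*(s + 2)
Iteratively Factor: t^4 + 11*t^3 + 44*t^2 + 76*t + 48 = (t + 4)*(t^3 + 7*t^2 + 16*t + 12) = (t + 3)*(t + 4)*(t^2 + 4*t + 4) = (t + 2)*(t + 3)*(t + 4)*(t + 2)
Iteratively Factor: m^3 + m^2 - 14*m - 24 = (m + 3)*(m^2 - 2*m - 8) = (m + 2)*(m + 3)*(m - 4)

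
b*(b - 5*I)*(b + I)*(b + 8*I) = b^4 + 4*I*b^3 + 37*b^2 + 40*I*b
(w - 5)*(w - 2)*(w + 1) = w^3 - 6*w^2 + 3*w + 10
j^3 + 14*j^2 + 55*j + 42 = (j + 1)*(j + 6)*(j + 7)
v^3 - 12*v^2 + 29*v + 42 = (v - 7)*(v - 6)*(v + 1)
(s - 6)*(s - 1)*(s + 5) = s^3 - 2*s^2 - 29*s + 30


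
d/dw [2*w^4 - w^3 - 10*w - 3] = 8*w^3 - 3*w^2 - 10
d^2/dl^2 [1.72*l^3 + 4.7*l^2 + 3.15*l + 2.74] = 10.32*l + 9.4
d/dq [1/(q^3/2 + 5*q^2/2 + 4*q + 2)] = 2*(-3*q^2 - 10*q - 8)/(q^3 + 5*q^2 + 8*q + 4)^2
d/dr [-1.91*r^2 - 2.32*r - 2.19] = -3.82*r - 2.32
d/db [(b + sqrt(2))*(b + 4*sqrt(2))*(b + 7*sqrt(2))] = 3*b^2 + 24*sqrt(2)*b + 78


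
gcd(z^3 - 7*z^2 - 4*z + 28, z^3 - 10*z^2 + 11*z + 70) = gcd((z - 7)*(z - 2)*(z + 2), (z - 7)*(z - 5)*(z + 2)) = z^2 - 5*z - 14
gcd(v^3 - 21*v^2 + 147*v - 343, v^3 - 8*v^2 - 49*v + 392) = v - 7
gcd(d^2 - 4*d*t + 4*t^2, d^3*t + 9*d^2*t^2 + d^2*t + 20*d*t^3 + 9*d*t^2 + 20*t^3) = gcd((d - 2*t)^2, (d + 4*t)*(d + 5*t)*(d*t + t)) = 1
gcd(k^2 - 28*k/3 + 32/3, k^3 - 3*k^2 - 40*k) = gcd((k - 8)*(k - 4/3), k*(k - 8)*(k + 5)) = k - 8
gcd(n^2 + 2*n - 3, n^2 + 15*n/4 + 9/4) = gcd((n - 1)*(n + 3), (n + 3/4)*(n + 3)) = n + 3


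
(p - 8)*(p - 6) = p^2 - 14*p + 48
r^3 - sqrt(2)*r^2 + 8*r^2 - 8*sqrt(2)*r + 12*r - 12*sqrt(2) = (r + 2)*(r + 6)*(r - sqrt(2))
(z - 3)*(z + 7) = z^2 + 4*z - 21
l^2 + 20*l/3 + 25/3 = (l + 5/3)*(l + 5)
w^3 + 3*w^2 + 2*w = w*(w + 1)*(w + 2)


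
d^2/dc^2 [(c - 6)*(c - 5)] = 2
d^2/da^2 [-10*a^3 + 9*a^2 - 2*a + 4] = 18 - 60*a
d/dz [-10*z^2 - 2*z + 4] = -20*z - 2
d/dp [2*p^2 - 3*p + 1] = 4*p - 3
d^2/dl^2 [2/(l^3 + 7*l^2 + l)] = 4*(-l*(3*l + 7)*(l^2 + 7*l + 1) + (3*l^2 + 14*l + 1)^2)/(l^3*(l^2 + 7*l + 1)^3)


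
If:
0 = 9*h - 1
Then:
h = 1/9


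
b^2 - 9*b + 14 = (b - 7)*(b - 2)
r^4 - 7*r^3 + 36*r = r*(r - 6)*(r - 3)*(r + 2)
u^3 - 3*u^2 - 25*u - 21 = (u - 7)*(u + 1)*(u + 3)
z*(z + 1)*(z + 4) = z^3 + 5*z^2 + 4*z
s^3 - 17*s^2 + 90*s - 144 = (s - 8)*(s - 6)*(s - 3)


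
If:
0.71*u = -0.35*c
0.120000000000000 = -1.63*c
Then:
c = -0.07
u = 0.04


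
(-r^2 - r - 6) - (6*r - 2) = -r^2 - 7*r - 4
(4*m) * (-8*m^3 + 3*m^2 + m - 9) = -32*m^4 + 12*m^3 + 4*m^2 - 36*m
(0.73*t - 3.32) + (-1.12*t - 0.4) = -0.39*t - 3.72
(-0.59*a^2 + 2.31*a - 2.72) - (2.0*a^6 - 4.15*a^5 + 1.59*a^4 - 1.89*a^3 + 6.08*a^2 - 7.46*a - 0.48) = -2.0*a^6 + 4.15*a^5 - 1.59*a^4 + 1.89*a^3 - 6.67*a^2 + 9.77*a - 2.24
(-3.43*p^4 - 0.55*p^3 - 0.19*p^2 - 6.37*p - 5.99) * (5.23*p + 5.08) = -17.9389*p^5 - 20.3009*p^4 - 3.7877*p^3 - 34.2803*p^2 - 63.6873*p - 30.4292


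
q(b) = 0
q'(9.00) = 0.00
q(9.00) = 0.00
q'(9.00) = 0.00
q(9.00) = 0.00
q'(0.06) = 0.00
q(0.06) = 0.00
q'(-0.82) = 0.00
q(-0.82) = 0.00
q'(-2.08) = 0.00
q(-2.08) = 0.00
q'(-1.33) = 0.00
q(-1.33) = 0.00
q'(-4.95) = 0.00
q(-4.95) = 0.00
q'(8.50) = 0.00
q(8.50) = 0.00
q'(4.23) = 0.00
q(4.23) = 0.00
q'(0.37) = 0.00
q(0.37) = 0.00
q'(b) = 0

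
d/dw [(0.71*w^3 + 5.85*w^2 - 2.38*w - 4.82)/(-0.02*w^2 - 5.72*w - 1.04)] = (-0.0142*w^4 - 8.1224*w^3 - 35.7248*w^2 - 12.3608*w - 25.0952)/(0.0004*w^4 + 0.2288*w^3 + 32.76*w^2 + 11.8976*w + 1.0816)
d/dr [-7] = 0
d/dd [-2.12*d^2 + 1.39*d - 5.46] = 1.39 - 4.24*d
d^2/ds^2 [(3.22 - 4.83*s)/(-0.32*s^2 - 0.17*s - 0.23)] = ((0.4186 - 9.2736*s)*(0.32*s^2 + 0.17*s + 0.23) + (0.64*s + 0.17)*(1.28*s + 0.34)*(4.83*s - 3.22))/(0.32*s^2 + 0.17*s + 0.23)^3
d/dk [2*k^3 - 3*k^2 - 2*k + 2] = 6*k^2 - 6*k - 2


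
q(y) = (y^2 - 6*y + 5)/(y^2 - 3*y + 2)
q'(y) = (3 - 2*y)*(y^2 - 6*y + 5)/(y^2 - 3*y + 2)^2 + (2*y - 6)/(y^2 - 3*y + 2) = 3/(y^2 - 4*y + 4)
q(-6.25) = 1.36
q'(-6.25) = 0.04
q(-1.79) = 1.79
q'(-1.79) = 0.21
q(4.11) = -0.42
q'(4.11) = 0.67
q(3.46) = -1.05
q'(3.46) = 1.41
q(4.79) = -0.08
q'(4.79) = 0.39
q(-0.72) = 2.10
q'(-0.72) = 0.41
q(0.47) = 2.96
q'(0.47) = 1.28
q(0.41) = 2.89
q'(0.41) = 1.19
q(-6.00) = 1.38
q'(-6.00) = 0.05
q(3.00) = -2.00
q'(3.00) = 3.00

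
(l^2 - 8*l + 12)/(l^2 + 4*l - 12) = (l - 6)/(l + 6)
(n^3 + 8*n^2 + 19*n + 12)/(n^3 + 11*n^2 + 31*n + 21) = (n + 4)/(n + 7)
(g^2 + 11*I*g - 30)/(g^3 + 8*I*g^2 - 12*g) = (g + 5*I)/(g*(g + 2*I))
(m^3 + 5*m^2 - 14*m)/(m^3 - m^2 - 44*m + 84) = m/(m - 6)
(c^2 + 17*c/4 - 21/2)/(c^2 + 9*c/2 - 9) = (4*c - 7)/(2*(2*c - 3))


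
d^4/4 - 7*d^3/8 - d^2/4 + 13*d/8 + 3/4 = (d/4 + 1/4)*(d - 3)*(d - 2)*(d + 1/2)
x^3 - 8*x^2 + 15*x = x*(x - 5)*(x - 3)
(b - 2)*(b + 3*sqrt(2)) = b^2 - 2*b + 3*sqrt(2)*b - 6*sqrt(2)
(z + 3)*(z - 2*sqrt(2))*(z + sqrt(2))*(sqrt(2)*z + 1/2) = sqrt(2)*z^4 - 3*z^3/2 + 3*sqrt(2)*z^3 - 9*sqrt(2)*z^2/2 - 9*z^2/2 - 27*sqrt(2)*z/2 - 2*z - 6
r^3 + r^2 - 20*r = r*(r - 4)*(r + 5)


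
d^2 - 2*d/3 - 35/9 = (d - 7/3)*(d + 5/3)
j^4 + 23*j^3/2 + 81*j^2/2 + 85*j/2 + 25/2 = (j + 1/2)*(j + 1)*(j + 5)^2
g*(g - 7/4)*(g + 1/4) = g^3 - 3*g^2/2 - 7*g/16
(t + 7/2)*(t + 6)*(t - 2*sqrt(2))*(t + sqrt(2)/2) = t^4 - 3*sqrt(2)*t^3/2 + 19*t^3/2 - 57*sqrt(2)*t^2/4 + 19*t^2 - 63*sqrt(2)*t/2 - 19*t - 42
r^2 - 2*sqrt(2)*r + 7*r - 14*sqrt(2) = (r + 7)*(r - 2*sqrt(2))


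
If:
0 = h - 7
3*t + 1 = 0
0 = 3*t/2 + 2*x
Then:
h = 7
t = -1/3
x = 1/4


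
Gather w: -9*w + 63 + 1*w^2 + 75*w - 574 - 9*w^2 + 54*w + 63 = -8*w^2 + 120*w - 448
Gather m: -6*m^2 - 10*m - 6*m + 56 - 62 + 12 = -6*m^2 - 16*m + 6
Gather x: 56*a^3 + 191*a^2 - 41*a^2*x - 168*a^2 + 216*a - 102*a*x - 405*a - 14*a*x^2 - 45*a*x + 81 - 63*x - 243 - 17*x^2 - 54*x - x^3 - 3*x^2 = 56*a^3 + 23*a^2 - 189*a - x^3 + x^2*(-14*a - 20) + x*(-41*a^2 - 147*a - 117) - 162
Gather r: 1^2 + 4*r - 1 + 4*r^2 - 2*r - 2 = 4*r^2 + 2*r - 2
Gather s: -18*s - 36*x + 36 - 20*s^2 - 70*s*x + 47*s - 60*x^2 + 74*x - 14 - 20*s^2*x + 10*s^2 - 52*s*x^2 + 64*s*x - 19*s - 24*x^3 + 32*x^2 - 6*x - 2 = s^2*(-20*x - 10) + s*(-52*x^2 - 6*x + 10) - 24*x^3 - 28*x^2 + 32*x + 20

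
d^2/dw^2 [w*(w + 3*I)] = 2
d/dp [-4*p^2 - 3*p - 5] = -8*p - 3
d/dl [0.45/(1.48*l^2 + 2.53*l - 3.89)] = (-1.332*l - 1.1385)/(1.48*l^2 + 2.53*l - 3.89)^2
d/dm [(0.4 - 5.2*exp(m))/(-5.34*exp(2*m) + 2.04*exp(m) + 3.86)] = (-27.768*exp(2*m) + 4.272*exp(m) - 20.888)*exp(m)/(28.5156*exp(4*m) - 21.7872*exp(3*m) - 37.0632*exp(2*m) + 15.7488*exp(m) + 14.8996)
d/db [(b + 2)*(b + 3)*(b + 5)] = 3*b^2 + 20*b + 31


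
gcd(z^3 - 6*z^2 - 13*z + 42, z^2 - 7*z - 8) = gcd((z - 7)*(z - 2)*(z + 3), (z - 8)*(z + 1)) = 1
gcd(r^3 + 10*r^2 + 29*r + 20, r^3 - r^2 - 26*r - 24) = r^2 + 5*r + 4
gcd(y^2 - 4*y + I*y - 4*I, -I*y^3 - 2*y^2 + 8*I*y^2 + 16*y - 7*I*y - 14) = 1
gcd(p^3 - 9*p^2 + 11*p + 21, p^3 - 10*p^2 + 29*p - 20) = 1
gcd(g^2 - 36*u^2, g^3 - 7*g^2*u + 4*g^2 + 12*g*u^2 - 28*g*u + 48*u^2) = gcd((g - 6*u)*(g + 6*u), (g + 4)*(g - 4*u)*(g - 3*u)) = 1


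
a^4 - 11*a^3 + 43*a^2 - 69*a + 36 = (a - 4)*(a - 3)^2*(a - 1)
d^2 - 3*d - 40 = (d - 8)*(d + 5)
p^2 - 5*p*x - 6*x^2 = (p - 6*x)*(p + x)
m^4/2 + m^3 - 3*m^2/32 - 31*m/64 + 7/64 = (m/2 + 1/2)*(m - 1/2)*(m - 1/4)*(m + 7/4)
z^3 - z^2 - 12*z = z*(z - 4)*(z + 3)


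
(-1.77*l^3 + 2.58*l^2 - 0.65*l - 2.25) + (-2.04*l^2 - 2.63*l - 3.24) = -1.77*l^3 + 0.54*l^2 - 3.28*l - 5.49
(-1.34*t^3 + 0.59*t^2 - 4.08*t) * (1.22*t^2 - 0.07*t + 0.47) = -1.6348*t^5 + 0.8136*t^4 - 5.6487*t^3 + 0.5629*t^2 - 1.9176*t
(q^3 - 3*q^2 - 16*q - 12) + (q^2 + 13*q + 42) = q^3 - 2*q^2 - 3*q + 30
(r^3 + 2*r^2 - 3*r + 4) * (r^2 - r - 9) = r^5 + r^4 - 14*r^3 - 11*r^2 + 23*r - 36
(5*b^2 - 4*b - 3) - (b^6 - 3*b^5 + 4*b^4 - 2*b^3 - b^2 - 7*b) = -b^6 + 3*b^5 - 4*b^4 + 2*b^3 + 6*b^2 + 3*b - 3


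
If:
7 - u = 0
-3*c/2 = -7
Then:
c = 14/3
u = 7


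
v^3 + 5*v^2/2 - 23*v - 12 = (v - 4)*(v + 1/2)*(v + 6)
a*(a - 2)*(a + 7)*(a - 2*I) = a^4 + 5*a^3 - 2*I*a^3 - 14*a^2 - 10*I*a^2 + 28*I*a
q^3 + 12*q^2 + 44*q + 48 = (q + 2)*(q + 4)*(q + 6)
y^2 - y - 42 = (y - 7)*(y + 6)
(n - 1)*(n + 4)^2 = n^3 + 7*n^2 + 8*n - 16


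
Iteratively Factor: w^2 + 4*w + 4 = (w + 2)*(w + 2)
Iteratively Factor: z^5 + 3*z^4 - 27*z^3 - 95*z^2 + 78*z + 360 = (z + 4)*(z^4 - z^3 - 23*z^2 - 3*z + 90) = (z - 2)*(z + 4)*(z^3 + z^2 - 21*z - 45) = (z - 2)*(z + 3)*(z + 4)*(z^2 - 2*z - 15) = (z - 2)*(z + 3)^2*(z + 4)*(z - 5)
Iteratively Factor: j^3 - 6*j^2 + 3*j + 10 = (j - 5)*(j^2 - j - 2) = (j - 5)*(j - 2)*(j + 1)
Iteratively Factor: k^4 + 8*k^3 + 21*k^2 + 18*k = (k + 3)*(k^3 + 5*k^2 + 6*k) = (k + 2)*(k + 3)*(k^2 + 3*k) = (k + 2)*(k + 3)^2*(k)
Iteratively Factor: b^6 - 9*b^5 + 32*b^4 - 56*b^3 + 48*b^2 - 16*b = (b - 2)*(b^5 - 7*b^4 + 18*b^3 - 20*b^2 + 8*b) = (b - 2)^2*(b^4 - 5*b^3 + 8*b^2 - 4*b) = (b - 2)^3*(b^3 - 3*b^2 + 2*b) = (b - 2)^4*(b^2 - b) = (b - 2)^4*(b - 1)*(b)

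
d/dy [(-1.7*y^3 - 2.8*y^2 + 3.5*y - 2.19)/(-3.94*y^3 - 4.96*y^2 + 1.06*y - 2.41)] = (-3.5527136788005e-15*y^5 - 2.59999999999999*y^4 + 23.976*y^3 + 0.7972*y^2 - 8.2288*y - 6.1136)/(15.5236*y^6 + 39.0848*y^5 + 16.2488*y^4 + 8.4756*y^3 + 25.0308*y^2 - 5.1092*y + 5.8081)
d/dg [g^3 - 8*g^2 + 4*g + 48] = 3*g^2 - 16*g + 4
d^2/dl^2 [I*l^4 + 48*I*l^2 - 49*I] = 12*I*(l^2 + 8)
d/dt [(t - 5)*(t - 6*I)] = 2*t - 5 - 6*I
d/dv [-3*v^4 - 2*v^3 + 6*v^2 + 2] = 6*v*(-2*v^2 - v + 2)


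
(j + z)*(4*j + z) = 4*j^2 + 5*j*z + z^2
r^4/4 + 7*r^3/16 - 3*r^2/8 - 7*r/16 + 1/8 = (r/4 + 1/2)*(r - 1)*(r - 1/4)*(r + 1)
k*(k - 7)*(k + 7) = k^3 - 49*k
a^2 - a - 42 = (a - 7)*(a + 6)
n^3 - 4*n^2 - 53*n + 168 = (n - 8)*(n - 3)*(n + 7)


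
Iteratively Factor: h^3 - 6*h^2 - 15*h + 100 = (h - 5)*(h^2 - h - 20) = (h - 5)^2*(h + 4)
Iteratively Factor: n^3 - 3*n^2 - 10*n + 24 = (n - 2)*(n^2 - n - 12) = (n - 4)*(n - 2)*(n + 3)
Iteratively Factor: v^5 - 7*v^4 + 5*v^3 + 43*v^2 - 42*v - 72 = (v - 3)*(v^4 - 4*v^3 - 7*v^2 + 22*v + 24) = (v - 3)*(v + 1)*(v^3 - 5*v^2 - 2*v + 24) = (v - 3)^2*(v + 1)*(v^2 - 2*v - 8) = (v - 3)^2*(v + 1)*(v + 2)*(v - 4)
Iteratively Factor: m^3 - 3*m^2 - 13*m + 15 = (m + 3)*(m^2 - 6*m + 5) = (m - 1)*(m + 3)*(m - 5)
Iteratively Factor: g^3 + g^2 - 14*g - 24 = (g + 3)*(g^2 - 2*g - 8) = (g + 2)*(g + 3)*(g - 4)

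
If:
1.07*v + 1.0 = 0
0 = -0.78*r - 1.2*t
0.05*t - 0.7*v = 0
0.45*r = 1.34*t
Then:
No Solution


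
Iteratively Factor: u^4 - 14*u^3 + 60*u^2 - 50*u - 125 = (u + 1)*(u^3 - 15*u^2 + 75*u - 125) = (u - 5)*(u + 1)*(u^2 - 10*u + 25) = (u - 5)^2*(u + 1)*(u - 5)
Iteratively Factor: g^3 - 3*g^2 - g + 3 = (g - 3)*(g^2 - 1) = (g - 3)*(g + 1)*(g - 1)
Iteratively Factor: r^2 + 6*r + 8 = (r + 2)*(r + 4)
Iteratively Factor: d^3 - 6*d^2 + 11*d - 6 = (d - 1)*(d^2 - 5*d + 6) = (d - 2)*(d - 1)*(d - 3)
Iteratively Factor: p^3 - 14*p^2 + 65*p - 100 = (p - 5)*(p^2 - 9*p + 20) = (p - 5)*(p - 4)*(p - 5)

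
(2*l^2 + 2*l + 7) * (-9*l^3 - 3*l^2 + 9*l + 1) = -18*l^5 - 24*l^4 - 51*l^3 - l^2 + 65*l + 7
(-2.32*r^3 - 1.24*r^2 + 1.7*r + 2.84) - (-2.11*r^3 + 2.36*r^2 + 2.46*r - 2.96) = -0.21*r^3 - 3.6*r^2 - 0.76*r + 5.8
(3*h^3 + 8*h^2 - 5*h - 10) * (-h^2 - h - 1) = -3*h^5 - 11*h^4 - 6*h^3 + 7*h^2 + 15*h + 10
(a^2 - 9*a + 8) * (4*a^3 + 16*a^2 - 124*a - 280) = 4*a^5 - 20*a^4 - 236*a^3 + 964*a^2 + 1528*a - 2240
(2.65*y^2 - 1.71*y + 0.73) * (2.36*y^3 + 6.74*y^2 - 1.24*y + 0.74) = 6.254*y^5 + 13.8254*y^4 - 13.0886*y^3 + 9.0016*y^2 - 2.1706*y + 0.5402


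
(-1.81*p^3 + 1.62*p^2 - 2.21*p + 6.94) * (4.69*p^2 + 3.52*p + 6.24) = -8.4889*p^5 + 1.2266*p^4 - 15.9569*p^3 + 34.8782*p^2 + 10.6384*p + 43.3056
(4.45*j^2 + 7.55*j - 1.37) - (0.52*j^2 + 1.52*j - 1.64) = 3.93*j^2 + 6.03*j + 0.27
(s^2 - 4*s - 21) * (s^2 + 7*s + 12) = s^4 + 3*s^3 - 37*s^2 - 195*s - 252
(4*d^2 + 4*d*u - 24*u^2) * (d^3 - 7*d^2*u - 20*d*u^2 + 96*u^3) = 4*d^5 - 24*d^4*u - 132*d^3*u^2 + 472*d^2*u^3 + 864*d*u^4 - 2304*u^5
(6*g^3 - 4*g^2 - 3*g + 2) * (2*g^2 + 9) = 12*g^5 - 8*g^4 + 48*g^3 - 32*g^2 - 27*g + 18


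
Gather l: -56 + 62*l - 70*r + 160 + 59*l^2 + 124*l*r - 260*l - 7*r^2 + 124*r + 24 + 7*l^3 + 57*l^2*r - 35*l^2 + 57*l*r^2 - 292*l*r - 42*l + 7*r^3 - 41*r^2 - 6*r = 7*l^3 + l^2*(57*r + 24) + l*(57*r^2 - 168*r - 240) + 7*r^3 - 48*r^2 + 48*r + 128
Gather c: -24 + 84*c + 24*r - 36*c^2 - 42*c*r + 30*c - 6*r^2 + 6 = -36*c^2 + c*(114 - 42*r) - 6*r^2 + 24*r - 18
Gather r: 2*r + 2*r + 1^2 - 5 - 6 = 4*r - 10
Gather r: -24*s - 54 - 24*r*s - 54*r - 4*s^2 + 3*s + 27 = r*(-24*s - 54) - 4*s^2 - 21*s - 27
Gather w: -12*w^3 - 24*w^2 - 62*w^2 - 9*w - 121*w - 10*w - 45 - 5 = -12*w^3 - 86*w^2 - 140*w - 50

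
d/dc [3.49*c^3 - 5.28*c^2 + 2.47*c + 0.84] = 10.47*c^2 - 10.56*c + 2.47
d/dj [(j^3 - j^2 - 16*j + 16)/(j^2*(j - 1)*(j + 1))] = (-j^3 + 48*j + 32)/(j^3*(j^2 + 2*j + 1))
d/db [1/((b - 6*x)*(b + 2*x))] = 2*(-b + 2*x)/(b^4 - 8*b^3*x - 8*b^2*x^2 + 96*b*x^3 + 144*x^4)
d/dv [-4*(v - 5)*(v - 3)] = 32 - 8*v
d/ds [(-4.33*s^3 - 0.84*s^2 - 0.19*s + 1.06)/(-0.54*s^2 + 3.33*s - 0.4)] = (2.3382*s^4 - 28.8378*s^3 + 2.2962*s^2 + 1.8168*s - 3.4538)/(0.2916*s^4 - 3.5964*s^3 + 11.5209*s^2 - 2.664*s + 0.16)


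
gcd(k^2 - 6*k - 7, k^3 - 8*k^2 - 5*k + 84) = k - 7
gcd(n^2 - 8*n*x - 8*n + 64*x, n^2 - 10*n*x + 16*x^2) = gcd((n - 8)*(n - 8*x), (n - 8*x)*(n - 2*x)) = -n + 8*x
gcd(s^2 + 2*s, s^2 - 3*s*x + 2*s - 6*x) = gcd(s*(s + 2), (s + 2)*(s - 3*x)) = s + 2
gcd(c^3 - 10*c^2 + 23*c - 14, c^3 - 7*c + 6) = c^2 - 3*c + 2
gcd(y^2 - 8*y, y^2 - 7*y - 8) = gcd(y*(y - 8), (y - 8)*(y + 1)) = y - 8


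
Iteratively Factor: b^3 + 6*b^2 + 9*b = (b)*(b^2 + 6*b + 9) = b*(b + 3)*(b + 3)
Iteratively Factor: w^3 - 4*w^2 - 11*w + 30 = (w - 2)*(w^2 - 2*w - 15) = (w - 2)*(w + 3)*(w - 5)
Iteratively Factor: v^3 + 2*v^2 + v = (v + 1)*(v^2 + v) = (v + 1)^2*(v)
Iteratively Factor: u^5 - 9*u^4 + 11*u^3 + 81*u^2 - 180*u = (u + 3)*(u^4 - 12*u^3 + 47*u^2 - 60*u) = (u - 3)*(u + 3)*(u^3 - 9*u^2 + 20*u) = (u - 4)*(u - 3)*(u + 3)*(u^2 - 5*u) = u*(u - 4)*(u - 3)*(u + 3)*(u - 5)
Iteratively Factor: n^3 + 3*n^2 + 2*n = (n + 2)*(n^2 + n) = (n + 1)*(n + 2)*(n)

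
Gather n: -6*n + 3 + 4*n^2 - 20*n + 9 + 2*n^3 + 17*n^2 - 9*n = 2*n^3 + 21*n^2 - 35*n + 12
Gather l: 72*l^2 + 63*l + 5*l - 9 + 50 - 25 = 72*l^2 + 68*l + 16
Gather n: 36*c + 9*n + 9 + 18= 36*c + 9*n + 27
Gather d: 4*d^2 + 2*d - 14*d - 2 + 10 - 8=4*d^2 - 12*d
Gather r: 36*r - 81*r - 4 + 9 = 5 - 45*r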